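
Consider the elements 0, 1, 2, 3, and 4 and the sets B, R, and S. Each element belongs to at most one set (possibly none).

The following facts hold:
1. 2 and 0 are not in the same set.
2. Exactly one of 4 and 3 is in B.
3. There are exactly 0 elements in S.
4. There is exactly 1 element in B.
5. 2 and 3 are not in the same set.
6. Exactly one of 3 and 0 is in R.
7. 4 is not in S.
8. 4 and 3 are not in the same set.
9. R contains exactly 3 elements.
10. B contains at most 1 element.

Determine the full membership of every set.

B = {3}; R = {0, 1, 4}; S = {}

From (7): 4 ∉ S.
(3): S already has 0, so the rest are out.
Suppose 0 ∈ B: no assignment then satisfies all the clues, so 0 ∉ B.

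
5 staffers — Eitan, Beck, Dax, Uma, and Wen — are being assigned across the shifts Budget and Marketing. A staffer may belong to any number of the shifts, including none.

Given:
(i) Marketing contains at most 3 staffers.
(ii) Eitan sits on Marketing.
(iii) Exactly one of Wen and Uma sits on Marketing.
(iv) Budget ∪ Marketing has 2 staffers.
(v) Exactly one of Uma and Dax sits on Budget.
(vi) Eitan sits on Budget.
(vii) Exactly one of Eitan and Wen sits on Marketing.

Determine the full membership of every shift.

Budget = {Eitan, Uma}; Marketing = {Eitan, Uma}

From (ii): Eitan ∈ Marketing.
From (vi): Eitan ∈ Budget.
(vii) (exactly one): Wen ∉ Marketing.
(iii) (exactly one): Uma ∈ Marketing.
Suppose Beck ∈ Budget: no assignment then satisfies all the clues, so Beck ∉ Budget.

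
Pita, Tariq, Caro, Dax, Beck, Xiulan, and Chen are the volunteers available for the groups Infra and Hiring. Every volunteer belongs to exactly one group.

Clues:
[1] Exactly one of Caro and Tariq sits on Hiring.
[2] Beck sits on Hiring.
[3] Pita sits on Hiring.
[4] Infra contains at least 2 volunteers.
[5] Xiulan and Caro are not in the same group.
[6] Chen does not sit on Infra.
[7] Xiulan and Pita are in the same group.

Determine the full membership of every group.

Infra = {Caro, Dax}; Hiring = {Beck, Chen, Pita, Tariq, Xiulan}

From (2): Beck ∈ Hiring.
From (3): Pita ∈ Hiring.
From (6): Chen ∉ Infra.
(7): Xiulan matches Pita: Xiulan ∉ Infra.
(7): Xiulan matches Pita: Xiulan ∈ Hiring.
Only one group left: Chen ∈ Hiring.
(5): Caro ∉ Hiring.
Only one group left: Caro ∈ Infra.
(1) (exactly one): Tariq ∈ Hiring.
(4): only 2 candidates remain for Infra, so all are in.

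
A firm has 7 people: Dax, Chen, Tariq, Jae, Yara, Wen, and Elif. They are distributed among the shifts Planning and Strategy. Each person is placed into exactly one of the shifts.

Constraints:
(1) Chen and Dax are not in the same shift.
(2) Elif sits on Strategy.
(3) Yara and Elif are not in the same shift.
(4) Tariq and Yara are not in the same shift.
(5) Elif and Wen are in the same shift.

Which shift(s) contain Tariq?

Tariq: Strategy

From (2): Elif ∈ Strategy.
(3): Yara ∉ Strategy.
(5): Wen matches Elif: Wen ∉ Planning.
(5): Wen matches Elif: Wen ∈ Strategy.
Only one shift left: Yara ∈ Planning.
(4): Tariq ∉ Planning.
Only one shift left: Tariq ∈ Strategy.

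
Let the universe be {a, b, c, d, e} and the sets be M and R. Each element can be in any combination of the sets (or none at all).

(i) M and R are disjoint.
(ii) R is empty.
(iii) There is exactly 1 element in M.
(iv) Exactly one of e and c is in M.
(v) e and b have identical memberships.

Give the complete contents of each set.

M = {c}; R = {}

(ii): R already has 0, so the rest are out.
Suppose a ∈ M: no assignment then satisfies all the clues, so a ∉ M.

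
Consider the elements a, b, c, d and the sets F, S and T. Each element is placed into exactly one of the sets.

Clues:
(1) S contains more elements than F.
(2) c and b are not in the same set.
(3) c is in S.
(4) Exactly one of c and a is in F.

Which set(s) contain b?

From (3): c ∈ S.
(2): b ∉ S.
(4) (exactly one): a ∈ F.
Suppose b ∈ F: no assignment then satisfies all the clues, so b ∉ F.

b: T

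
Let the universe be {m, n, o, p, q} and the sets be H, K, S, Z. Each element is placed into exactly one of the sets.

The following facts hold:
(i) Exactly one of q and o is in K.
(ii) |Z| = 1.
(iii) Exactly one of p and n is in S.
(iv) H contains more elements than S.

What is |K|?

1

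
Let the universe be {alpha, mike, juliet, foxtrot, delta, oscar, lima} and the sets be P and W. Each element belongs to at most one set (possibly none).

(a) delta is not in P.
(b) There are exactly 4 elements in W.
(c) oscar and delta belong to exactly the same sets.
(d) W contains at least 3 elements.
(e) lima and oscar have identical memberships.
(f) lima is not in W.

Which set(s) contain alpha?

alpha: W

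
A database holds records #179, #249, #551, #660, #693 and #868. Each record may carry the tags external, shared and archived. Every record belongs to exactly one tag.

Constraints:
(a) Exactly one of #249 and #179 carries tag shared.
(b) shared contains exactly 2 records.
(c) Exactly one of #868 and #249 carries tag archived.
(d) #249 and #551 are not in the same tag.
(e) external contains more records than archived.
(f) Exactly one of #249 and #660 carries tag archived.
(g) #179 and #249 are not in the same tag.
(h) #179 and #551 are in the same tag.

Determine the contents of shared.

shared = {#179, #551}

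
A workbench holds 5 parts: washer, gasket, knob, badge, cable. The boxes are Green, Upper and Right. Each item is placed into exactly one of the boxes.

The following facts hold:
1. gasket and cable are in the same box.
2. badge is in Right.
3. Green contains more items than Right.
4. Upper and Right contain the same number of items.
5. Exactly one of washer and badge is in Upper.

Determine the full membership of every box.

Green = {cable, gasket, knob}; Upper = {washer}; Right = {badge}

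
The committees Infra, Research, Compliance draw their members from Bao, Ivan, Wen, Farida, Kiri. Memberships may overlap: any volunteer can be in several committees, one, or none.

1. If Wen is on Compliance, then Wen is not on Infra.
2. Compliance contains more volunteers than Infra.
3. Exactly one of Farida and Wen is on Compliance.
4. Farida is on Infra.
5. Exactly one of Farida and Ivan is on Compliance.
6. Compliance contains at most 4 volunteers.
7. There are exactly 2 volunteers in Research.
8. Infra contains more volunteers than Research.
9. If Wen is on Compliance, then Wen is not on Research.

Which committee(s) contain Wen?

Wen: Compliance

From (4): Farida ∈ Infra.
Suppose Wen ∈ Infra: no assignment then satisfies all the clues, so Wen ∉ Infra.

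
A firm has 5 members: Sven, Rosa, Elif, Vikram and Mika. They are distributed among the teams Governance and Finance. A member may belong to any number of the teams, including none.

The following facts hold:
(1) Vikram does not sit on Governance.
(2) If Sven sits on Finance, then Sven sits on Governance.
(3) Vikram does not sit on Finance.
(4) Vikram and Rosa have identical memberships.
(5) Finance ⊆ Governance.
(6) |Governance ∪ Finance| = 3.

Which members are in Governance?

Governance = {Elif, Mika, Sven}

From (1): Vikram ∉ Governance.
From (3): Vikram ∉ Finance.
(4): Rosa matches Vikram: Rosa ∉ Governance.
(4): Rosa matches Vikram: Rosa ∉ Finance.
Suppose Sven ∉ Governance: no assignment then satisfies all the clues, so Sven ∈ Governance.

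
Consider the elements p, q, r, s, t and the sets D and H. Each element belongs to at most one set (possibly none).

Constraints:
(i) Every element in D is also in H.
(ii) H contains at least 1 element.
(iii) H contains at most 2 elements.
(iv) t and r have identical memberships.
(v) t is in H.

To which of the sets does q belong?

From (v): t ∈ H.
(iv): r matches t: r ∉ D.
(iv): r matches t: r ∈ H.
(iii): H already has 2, so the rest are out.
(i) contrapositive: p ∉ D.
(i) contrapositive: q ∉ D.
(i) contrapositive: s ∉ D.

q: none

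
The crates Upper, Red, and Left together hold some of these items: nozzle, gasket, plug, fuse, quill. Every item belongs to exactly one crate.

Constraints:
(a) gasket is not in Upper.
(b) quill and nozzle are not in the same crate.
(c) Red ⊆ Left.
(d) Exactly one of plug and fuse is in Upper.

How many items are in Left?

From (a): gasket ∉ Upper.
Suppose nozzle ∈ Red: no assignment then satisfies all the clues, so nozzle ∉ Red.

3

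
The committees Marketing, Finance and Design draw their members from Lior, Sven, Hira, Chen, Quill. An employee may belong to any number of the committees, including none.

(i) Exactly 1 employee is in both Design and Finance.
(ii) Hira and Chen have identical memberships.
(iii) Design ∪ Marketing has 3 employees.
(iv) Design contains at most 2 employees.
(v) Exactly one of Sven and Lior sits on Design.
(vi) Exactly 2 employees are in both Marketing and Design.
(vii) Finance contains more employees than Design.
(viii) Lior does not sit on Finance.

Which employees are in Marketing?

Marketing = {Lior, Quill, Sven}

From (viii): Lior ∉ Finance.
Suppose Lior ∉ Marketing: no assignment then satisfies all the clues, so Lior ∈ Marketing.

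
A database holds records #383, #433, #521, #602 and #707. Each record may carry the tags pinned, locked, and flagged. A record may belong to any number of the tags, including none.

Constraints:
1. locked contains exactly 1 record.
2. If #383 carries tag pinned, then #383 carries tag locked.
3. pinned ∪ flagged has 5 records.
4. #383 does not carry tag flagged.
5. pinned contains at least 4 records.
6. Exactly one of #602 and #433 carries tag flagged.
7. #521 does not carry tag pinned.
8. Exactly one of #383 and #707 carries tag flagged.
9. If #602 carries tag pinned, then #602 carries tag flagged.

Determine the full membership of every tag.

pinned = {#383, #433, #602, #707}; locked = {#383}; flagged = {#521, #602, #707}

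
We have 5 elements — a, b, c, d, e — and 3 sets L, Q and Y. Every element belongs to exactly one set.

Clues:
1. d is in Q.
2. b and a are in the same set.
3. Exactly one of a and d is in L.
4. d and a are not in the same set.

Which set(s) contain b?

b: L

From (1): d ∈ Q.
(3) (exactly one): a ∈ L.
(2): b matches a: b ∈ L.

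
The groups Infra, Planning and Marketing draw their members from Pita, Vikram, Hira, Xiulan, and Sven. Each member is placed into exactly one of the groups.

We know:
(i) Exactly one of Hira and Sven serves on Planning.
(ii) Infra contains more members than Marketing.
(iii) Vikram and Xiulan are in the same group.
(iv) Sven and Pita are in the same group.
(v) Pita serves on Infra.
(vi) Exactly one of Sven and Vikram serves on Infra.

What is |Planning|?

3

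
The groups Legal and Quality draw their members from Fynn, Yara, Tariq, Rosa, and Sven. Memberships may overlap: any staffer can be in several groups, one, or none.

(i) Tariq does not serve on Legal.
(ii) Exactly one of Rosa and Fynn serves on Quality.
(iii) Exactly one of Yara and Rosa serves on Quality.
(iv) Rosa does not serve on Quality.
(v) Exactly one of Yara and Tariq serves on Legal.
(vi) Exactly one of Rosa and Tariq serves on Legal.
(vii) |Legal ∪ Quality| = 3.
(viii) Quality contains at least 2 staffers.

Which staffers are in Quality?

Quality = {Fynn, Yara}

From (i): Tariq ∉ Legal.
From (iv): Rosa ∉ Quality.
(ii) (exactly one): Fynn ∈ Quality.
(iii) (exactly one): Yara ∈ Quality.
(v) (exactly one): Yara ∈ Legal.
(vi) (exactly one): Rosa ∈ Legal.
Suppose Tariq ∈ Quality: no assignment then satisfies all the clues, so Tariq ∉ Quality.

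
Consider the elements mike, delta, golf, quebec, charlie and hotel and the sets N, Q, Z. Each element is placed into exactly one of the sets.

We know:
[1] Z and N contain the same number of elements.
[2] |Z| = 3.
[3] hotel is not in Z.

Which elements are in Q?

Q = {}

From (3): hotel ∉ Z.
Suppose mike ∈ Q: no assignment then satisfies all the clues, so mike ∉ Q.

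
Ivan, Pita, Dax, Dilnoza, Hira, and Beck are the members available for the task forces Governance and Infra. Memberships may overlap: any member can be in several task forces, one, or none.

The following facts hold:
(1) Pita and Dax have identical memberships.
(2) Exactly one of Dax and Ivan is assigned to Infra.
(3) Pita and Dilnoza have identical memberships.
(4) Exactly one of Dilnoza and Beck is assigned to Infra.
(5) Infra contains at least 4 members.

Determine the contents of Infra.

Infra = {Dax, Dilnoza, Hira, Pita}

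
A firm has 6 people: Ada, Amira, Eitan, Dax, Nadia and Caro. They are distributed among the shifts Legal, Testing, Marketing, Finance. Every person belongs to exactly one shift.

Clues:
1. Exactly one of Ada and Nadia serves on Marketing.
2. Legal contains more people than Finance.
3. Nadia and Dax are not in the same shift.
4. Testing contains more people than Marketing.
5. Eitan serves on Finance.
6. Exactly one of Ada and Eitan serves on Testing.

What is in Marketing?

Marketing = {Nadia}

From (5): Eitan ∈ Finance.
(6) (exactly one): Ada ∈ Testing.
(1) (exactly one): Nadia ∈ Marketing.
(3): Dax ∉ Marketing.
Suppose Amira ∈ Marketing: no assignment then satisfies all the clues, so Amira ∉ Marketing.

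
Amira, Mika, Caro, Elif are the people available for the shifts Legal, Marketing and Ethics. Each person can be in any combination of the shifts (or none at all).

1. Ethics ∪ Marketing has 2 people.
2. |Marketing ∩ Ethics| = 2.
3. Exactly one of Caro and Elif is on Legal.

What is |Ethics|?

2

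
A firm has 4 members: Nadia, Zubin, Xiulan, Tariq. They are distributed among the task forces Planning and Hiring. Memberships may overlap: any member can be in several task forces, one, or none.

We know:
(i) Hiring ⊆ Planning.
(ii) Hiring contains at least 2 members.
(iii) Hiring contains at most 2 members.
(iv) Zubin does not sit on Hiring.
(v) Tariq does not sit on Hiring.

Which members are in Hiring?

From (iv): Zubin ∉ Hiring.
From (v): Tariq ∉ Hiring.
(ii): only 2 candidates remain for Hiring, so all are in.
(i) with Nadia ∈ Hiring: Nadia ∈ Planning.
(i) with Xiulan ∈ Hiring: Xiulan ∈ Planning.

Hiring = {Nadia, Xiulan}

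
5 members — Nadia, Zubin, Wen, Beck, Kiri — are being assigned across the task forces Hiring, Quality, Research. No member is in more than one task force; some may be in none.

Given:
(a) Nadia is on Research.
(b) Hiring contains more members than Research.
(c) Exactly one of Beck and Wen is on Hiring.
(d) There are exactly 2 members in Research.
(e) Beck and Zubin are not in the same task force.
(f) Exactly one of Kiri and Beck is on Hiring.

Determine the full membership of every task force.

From (a): Nadia ∈ Research.
Suppose Zubin ∉ Hiring: no assignment then satisfies all the clues, so Zubin ∈ Hiring.

Hiring = {Kiri, Wen, Zubin}; Quality = {}; Research = {Beck, Nadia}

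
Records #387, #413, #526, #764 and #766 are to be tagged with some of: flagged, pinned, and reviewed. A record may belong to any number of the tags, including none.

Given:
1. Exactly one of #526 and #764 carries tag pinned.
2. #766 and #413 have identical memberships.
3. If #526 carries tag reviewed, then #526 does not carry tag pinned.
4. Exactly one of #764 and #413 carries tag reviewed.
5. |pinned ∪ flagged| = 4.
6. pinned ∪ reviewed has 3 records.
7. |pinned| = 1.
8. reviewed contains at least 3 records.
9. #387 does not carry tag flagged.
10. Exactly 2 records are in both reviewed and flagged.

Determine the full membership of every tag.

flagged = {#413, #526, #764, #766}; pinned = {#764}; reviewed = {#387, #526, #764}

From (9): #387 ∉ flagged.
Suppose #387 ∈ pinned: no assignment then satisfies all the clues, so #387 ∉ pinned.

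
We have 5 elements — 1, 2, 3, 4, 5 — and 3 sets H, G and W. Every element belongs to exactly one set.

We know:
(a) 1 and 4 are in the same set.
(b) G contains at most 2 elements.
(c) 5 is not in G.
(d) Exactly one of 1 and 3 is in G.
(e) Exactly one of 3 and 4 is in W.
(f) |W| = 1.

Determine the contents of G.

G = {1, 4}

From (c): 5 ∉ G.
Suppose 1 ∉ G: no assignment then satisfies all the clues, so 1 ∈ G.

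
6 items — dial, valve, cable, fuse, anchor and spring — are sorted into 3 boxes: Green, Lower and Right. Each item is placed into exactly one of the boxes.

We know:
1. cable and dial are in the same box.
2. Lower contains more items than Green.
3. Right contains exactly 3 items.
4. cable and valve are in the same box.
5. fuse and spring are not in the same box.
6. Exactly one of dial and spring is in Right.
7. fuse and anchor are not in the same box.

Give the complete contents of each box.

Green = {fuse}; Lower = {anchor, spring}; Right = {cable, dial, valve}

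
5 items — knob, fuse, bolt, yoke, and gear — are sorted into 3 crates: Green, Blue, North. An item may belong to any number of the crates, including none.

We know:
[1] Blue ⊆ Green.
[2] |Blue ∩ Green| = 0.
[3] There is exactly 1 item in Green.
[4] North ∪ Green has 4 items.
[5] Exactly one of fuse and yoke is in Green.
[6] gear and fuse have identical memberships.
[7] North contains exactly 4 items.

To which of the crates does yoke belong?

yoke: Green, North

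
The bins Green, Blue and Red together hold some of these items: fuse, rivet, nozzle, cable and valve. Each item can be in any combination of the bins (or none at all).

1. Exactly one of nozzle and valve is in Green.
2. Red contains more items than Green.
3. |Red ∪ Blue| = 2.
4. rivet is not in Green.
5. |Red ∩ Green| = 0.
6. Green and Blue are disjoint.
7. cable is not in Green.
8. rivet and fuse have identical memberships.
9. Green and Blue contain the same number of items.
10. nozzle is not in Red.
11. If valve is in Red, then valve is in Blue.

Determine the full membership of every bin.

Green = {nozzle}; Blue = {valve}; Red = {cable, valve}

From (4): rivet ∉ Green.
From (7): cable ∉ Green.
From (10): nozzle ∉ Red.
(8): fuse matches rivet: fuse ∉ Green.
Suppose fuse ∈ Blue: no assignment then satisfies all the clues, so fuse ∉ Blue.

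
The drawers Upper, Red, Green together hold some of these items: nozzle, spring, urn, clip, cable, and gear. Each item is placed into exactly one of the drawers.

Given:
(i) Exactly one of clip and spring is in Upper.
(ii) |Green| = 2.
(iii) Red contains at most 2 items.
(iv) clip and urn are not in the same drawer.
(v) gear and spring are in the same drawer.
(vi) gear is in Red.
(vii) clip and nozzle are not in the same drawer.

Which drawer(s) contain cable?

cable: Upper

From (vi): gear ∈ Red.
(v): spring matches gear: spring ∉ Upper.
(v): spring matches gear: spring ∈ Red.
(i) (exactly one): clip ∈ Upper.
(iii): Red already has 2, so the rest are out.
(iv): urn ∉ Upper.
(vii): nozzle ∉ Upper.
Only one drawer left: nozzle ∈ Green.
Only one drawer left: urn ∈ Green.
(ii): Green already has 2, so the rest are out.
Only one drawer left: cable ∈ Upper.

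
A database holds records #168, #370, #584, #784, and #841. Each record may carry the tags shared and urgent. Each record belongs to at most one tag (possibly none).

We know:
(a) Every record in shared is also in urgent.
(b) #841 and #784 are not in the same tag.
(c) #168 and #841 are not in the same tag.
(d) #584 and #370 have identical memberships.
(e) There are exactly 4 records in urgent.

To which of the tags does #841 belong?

#841: none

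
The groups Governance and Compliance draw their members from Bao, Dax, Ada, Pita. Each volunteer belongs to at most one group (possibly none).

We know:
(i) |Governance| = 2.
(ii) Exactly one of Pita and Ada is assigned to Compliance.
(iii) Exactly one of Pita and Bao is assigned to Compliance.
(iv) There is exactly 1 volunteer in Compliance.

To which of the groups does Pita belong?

Pita: Compliance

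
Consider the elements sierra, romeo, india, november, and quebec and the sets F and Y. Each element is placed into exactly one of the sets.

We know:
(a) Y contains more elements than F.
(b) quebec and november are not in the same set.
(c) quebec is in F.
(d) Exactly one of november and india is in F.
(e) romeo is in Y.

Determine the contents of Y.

Y = {november, romeo, sierra}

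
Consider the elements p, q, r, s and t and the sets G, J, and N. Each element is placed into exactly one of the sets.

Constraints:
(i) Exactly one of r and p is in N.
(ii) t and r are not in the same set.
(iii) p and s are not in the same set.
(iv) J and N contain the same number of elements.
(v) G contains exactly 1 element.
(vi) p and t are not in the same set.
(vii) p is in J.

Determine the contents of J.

From (vii): p ∈ J.
(i) (exactly one): r ∈ N.
(ii): t ∉ N.
(iii): s ∉ J.
(vi): t ∉ J.
Only one set left: t ∈ G.
(v): G already has 1, so the rest are out.
Only one set left: s ∈ N.
Suppose q ∉ J: no assignment then satisfies all the clues, so q ∈ J.

J = {p, q}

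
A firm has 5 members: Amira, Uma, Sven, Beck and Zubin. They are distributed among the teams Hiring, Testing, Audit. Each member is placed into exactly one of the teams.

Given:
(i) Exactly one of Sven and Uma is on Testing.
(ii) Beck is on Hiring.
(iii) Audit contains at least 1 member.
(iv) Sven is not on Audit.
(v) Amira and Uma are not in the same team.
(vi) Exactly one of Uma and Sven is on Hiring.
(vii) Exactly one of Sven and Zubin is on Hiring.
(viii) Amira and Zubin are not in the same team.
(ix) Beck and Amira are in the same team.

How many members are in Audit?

1

From (ii): Beck ∈ Hiring.
From (iv): Sven ∉ Audit.
(ix): Amira matches Beck: Amira ∈ Hiring.
(v): Uma ∉ Hiring.
(vi) (exactly one): Sven ∈ Hiring.
(vii) (exactly one): Zubin ∉ Hiring.
(i) (exactly one): Uma ∈ Testing.
(iii): only 1 candidates remain for Audit, so all are in.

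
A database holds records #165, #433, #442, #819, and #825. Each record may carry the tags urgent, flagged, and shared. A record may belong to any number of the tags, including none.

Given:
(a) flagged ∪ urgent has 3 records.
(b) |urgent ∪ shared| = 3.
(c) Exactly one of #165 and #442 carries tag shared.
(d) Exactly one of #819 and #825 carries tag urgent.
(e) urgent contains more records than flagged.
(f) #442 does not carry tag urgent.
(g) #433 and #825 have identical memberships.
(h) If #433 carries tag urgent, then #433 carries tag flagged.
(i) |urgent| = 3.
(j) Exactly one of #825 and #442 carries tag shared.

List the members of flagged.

flagged = {#433, #825}

From (f): #442 ∉ urgent.
Suppose #165 ∈ flagged: no assignment then satisfies all the clues, so #165 ∉ flagged.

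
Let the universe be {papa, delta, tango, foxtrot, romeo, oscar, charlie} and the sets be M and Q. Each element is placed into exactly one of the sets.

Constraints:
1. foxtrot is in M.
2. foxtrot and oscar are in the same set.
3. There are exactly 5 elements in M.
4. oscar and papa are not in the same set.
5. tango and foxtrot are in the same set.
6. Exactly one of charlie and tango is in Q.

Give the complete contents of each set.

M = {delta, foxtrot, oscar, romeo, tango}; Q = {charlie, papa}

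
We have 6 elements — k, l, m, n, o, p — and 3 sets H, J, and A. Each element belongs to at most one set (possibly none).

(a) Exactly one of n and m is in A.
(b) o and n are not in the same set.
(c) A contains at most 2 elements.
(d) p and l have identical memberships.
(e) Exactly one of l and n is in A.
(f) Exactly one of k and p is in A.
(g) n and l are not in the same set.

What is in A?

A = {k, n}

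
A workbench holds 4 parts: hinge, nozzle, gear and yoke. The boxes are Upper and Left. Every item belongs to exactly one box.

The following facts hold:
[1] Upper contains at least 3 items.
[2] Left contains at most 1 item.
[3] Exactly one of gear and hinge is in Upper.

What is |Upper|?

3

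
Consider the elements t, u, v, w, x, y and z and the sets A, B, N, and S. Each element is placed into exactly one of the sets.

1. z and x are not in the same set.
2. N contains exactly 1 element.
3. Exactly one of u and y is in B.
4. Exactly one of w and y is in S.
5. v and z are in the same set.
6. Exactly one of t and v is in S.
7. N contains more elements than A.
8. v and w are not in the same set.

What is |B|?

3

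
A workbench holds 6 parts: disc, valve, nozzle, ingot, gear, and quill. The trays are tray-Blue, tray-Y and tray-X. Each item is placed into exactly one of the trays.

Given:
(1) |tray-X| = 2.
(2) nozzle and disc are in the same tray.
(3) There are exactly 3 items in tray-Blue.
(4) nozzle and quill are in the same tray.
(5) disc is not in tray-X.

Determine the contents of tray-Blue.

tray-Blue = {disc, nozzle, quill}

From (5): disc ∉ tray-X.
(2): nozzle matches disc: nozzle ∉ tray-X.
(4): quill matches nozzle: quill ∉ tray-X.
Suppose disc ∉ tray-Blue: no assignment then satisfies all the clues, so disc ∈ tray-Blue.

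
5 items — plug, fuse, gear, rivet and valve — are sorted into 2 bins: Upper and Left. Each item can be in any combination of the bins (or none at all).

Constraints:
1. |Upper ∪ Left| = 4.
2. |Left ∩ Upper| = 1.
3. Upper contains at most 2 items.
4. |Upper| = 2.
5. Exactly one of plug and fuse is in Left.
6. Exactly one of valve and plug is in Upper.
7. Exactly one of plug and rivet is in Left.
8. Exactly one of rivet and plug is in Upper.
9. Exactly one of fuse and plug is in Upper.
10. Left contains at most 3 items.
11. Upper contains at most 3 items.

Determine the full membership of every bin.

Upper = {gear, plug}; Left = {fuse, gear, rivet}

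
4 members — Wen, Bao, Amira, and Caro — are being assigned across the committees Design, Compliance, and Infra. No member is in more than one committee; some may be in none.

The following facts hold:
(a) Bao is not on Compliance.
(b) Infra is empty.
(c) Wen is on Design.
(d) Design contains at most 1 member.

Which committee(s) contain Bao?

From (a): Bao ∉ Compliance.
From (c): Wen ∈ Design.
(b): Infra already has 0, so the rest are out.
(d): Design already has 1, so the rest are out.

Bao: none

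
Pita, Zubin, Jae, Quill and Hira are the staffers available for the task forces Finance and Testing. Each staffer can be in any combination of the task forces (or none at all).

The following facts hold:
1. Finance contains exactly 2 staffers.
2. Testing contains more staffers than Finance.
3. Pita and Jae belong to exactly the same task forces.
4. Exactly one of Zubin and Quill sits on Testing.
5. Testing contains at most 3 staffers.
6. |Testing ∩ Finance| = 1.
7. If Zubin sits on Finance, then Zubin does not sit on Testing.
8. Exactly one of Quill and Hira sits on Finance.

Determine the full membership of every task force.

Finance = {Quill, Zubin}; Testing = {Jae, Pita, Quill}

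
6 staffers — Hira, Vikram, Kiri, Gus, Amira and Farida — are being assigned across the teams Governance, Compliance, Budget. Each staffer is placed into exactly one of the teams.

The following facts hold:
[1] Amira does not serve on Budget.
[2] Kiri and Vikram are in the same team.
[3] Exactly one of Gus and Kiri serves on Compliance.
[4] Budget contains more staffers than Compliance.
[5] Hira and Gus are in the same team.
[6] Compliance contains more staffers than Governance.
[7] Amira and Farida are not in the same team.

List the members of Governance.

Governance = {Amira}

From (1): Amira ∉ Budget.
Suppose Hira ∈ Governance: no assignment then satisfies all the clues, so Hira ∉ Governance.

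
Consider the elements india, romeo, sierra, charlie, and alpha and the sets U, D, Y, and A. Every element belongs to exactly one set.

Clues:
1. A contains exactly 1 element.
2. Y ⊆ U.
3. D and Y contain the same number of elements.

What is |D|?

0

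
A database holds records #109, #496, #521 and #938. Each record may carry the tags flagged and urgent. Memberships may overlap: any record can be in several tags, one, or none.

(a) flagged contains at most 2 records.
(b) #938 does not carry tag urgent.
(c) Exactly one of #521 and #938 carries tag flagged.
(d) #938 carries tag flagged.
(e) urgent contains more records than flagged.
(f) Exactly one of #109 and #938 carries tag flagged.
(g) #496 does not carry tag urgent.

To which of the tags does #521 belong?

From (b): #938 ∉ urgent.
From (d): #938 ∈ flagged.
From (g): #496 ∉ urgent.
(c) (exactly one): #521 ∉ flagged.
(f) (exactly one): #109 ∉ flagged.
Suppose #521 ∉ urgent: no assignment then satisfies all the clues, so #521 ∈ urgent.

#521: urgent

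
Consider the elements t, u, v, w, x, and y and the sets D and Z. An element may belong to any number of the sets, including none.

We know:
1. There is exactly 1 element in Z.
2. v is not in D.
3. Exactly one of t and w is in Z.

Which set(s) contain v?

v: none

From (2): v ∉ D.
Suppose v ∈ Z: no assignment then satisfies all the clues, so v ∉ Z.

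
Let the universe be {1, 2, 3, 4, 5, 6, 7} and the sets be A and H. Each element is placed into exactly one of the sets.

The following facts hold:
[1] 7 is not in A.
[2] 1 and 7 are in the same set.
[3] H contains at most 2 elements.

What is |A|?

5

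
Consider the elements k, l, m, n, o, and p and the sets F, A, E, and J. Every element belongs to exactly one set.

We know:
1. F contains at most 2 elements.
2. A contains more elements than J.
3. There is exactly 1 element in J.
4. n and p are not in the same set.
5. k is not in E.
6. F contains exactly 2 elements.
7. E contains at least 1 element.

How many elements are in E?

1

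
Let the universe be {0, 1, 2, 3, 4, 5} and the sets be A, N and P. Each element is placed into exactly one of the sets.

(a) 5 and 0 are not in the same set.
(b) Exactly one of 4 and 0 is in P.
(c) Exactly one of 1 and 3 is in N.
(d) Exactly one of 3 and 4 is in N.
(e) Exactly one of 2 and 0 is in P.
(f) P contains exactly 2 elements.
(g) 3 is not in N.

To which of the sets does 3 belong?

3: P

From (g): 3 ∉ N.
(c) (exactly one): 1 ∈ N.
(d) (exactly one): 4 ∈ N.
(b) (exactly one): 0 ∈ P.
(e) (exactly one): 2 ∉ P.
(a): 5 ∉ P.
(f): only 2 candidates remain for P, so all are in.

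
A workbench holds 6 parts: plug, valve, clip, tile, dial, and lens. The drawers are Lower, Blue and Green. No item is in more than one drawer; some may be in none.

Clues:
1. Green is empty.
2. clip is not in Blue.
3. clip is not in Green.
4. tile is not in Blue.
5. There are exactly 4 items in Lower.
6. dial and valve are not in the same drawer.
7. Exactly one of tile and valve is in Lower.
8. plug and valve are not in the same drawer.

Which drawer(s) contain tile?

From (2): clip ∉ Blue.
From (3): clip ∉ Green.
From (4): tile ∉ Blue.
(1): Green already has 0, so the rest are out.
Suppose tile ∉ Lower: no assignment then satisfies all the clues, so tile ∈ Lower.

tile: Lower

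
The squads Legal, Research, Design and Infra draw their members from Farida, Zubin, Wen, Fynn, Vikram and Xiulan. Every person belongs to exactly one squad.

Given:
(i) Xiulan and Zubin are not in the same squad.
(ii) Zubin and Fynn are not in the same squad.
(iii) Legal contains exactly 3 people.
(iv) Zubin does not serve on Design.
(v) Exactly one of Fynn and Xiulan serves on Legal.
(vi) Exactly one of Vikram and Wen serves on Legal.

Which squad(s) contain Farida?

From (iv): Zubin ∉ Design.
Suppose Farida ∉ Legal: no assignment then satisfies all the clues, so Farida ∈ Legal.

Farida: Legal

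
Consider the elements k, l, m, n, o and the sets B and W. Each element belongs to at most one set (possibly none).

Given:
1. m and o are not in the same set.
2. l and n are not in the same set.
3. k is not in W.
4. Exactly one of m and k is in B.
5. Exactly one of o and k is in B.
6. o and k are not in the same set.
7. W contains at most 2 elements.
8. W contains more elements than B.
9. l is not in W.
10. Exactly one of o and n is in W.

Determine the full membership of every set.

B = {k}; W = {m, n}

From (3): k ∉ W.
From (9): l ∉ W.
Suppose k ∉ B: no assignment then satisfies all the clues, so k ∈ B.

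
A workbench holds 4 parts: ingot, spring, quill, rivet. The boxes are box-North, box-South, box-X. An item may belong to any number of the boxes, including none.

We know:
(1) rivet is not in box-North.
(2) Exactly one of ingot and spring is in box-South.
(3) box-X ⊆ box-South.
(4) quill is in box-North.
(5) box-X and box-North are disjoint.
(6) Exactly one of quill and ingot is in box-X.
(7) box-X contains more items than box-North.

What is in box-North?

From (1): rivet ∉ box-North.
From (4): quill ∈ box-North.
(5) (disjoint): quill ∉ box-X.
(6) (exactly one): ingot ∈ box-X.
(3) with ingot ∈ box-X: ingot ∈ box-South.
(5) (disjoint): ingot ∉ box-North.
(2) (exactly one): spring ∉ box-South.
(3) contrapositive: spring ∉ box-X.
Suppose spring ∈ box-North: no assignment then satisfies all the clues, so spring ∉ box-North.

box-North = {quill}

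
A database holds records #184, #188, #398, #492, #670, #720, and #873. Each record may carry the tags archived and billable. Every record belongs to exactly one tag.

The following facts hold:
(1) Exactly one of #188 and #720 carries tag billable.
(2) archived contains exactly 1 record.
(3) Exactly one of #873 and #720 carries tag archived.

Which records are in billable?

billable = {#184, #188, #398, #492, #670, #873}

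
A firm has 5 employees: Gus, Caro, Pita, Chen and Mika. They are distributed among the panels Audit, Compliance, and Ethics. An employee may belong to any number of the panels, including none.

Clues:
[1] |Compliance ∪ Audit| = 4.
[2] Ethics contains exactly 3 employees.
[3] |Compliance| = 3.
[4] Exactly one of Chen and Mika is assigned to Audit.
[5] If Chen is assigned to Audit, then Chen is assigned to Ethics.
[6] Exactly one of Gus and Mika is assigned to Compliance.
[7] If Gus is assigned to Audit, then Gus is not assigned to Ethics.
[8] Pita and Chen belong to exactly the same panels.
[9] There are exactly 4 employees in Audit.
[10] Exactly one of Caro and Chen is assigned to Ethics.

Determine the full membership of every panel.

Audit = {Caro, Chen, Gus, Pita}; Compliance = {Chen, Gus, Pita}; Ethics = {Chen, Mika, Pita}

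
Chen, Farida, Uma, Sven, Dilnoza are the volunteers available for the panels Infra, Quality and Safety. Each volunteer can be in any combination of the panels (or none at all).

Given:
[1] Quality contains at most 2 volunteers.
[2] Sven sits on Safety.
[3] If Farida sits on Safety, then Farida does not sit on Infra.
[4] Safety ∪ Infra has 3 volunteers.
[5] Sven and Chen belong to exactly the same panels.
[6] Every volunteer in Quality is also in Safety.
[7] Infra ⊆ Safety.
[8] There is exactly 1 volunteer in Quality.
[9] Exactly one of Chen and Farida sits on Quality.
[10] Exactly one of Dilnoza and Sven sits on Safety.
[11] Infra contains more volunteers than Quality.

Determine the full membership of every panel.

Infra = {Chen, Sven}; Quality = {Farida}; Safety = {Chen, Farida, Sven}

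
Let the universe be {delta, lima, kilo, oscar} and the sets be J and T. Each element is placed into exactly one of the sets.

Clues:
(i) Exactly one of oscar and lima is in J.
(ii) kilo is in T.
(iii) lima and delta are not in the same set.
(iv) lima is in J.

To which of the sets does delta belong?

From (ii): kilo ∈ T.
From (iv): lima ∈ J.
(i) (exactly one): oscar ∉ J.
(iii): delta ∉ J.
Only one set left: delta ∈ T.
Only one set left: oscar ∈ T.

delta: T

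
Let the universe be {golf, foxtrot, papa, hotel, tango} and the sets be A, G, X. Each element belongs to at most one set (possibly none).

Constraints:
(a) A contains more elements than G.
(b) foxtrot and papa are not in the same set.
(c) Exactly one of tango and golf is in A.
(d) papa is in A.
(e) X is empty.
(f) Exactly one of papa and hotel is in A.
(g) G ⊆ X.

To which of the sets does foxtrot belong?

From (d): papa ∈ A.
(b): foxtrot ∉ A.
(e): X already has 0, so the rest are out.
(f) (exactly one): hotel ∉ A.
(g) contrapositive: golf ∉ G.
(g) contrapositive: foxtrot ∉ G.
(g) contrapositive: hotel ∉ G.
(g) contrapositive: tango ∉ G.

foxtrot: none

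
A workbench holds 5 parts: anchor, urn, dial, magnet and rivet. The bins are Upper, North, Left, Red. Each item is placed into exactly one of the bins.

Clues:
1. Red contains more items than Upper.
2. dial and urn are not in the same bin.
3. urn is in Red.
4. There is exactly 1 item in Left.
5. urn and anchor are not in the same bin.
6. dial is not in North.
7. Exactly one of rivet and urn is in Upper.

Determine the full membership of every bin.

Upper = {rivet}; North = {anchor}; Left = {dial}; Red = {magnet, urn}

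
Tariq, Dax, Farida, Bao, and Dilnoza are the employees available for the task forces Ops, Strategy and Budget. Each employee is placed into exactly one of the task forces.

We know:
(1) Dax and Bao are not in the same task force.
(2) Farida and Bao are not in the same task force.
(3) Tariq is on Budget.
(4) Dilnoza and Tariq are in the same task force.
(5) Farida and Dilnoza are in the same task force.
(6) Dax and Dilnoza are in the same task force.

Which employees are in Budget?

Budget = {Dax, Dilnoza, Farida, Tariq}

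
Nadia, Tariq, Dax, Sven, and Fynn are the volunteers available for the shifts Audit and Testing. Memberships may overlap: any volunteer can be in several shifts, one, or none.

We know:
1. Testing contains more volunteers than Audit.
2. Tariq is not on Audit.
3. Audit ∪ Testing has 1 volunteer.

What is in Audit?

From (2): Tariq ∉ Audit.
Suppose Nadia ∈ Audit: no assignment then satisfies all the clues, so Nadia ∉ Audit.

Audit = {}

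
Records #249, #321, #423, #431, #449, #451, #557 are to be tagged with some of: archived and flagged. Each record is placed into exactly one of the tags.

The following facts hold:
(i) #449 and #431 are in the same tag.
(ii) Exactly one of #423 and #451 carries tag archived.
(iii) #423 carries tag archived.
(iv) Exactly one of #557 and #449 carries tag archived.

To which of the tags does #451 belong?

#451: flagged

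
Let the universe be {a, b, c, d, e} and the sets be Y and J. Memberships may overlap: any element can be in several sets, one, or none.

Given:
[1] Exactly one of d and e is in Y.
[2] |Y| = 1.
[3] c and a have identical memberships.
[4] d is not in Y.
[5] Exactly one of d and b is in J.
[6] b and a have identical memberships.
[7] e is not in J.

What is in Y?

Y = {e}

From (4): d ∉ Y.
From (7): e ∉ J.
(1) (exactly one): e ∈ Y.
(2): Y already has 1, so the rest are out.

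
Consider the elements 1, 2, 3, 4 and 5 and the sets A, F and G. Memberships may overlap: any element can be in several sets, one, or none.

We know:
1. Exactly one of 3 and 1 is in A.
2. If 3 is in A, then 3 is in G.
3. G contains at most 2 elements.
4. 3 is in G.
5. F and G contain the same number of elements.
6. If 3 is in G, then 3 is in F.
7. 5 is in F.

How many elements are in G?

2

From (4): 3 ∈ G.
From (7): 5 ∈ F.
(6): 3 ∈ F.
Suppose 1 ∈ F: no assignment then satisfies all the clues, so 1 ∉ F.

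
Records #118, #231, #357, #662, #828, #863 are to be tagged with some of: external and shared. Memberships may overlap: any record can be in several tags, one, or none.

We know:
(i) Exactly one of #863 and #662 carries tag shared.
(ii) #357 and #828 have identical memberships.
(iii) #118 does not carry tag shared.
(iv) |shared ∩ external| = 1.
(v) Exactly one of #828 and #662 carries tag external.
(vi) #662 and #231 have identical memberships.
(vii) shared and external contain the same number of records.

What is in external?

external = {#231, #662, #863}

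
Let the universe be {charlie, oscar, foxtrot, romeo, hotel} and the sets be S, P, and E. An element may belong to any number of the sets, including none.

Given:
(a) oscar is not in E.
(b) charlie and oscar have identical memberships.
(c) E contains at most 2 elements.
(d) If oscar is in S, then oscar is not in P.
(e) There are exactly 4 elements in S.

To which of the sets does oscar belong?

oscar: S

From (a): oscar ∉ E.
(b): charlie matches oscar: charlie ∉ E.
Suppose oscar ∉ S: no assignment then satisfies all the clues, so oscar ∈ S.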